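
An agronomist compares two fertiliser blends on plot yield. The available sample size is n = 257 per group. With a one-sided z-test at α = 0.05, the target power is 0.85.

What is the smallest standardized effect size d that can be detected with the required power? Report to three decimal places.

d ≈ 0.237

Required noncentrality: δ = z_{0.05} + z_{0.15} = 1.645 + 1.036 = 2.681.
δ = d·√(n/2) ⇒ d = δ/√(n/2) = 2.681/√(257/2) = 0.2365.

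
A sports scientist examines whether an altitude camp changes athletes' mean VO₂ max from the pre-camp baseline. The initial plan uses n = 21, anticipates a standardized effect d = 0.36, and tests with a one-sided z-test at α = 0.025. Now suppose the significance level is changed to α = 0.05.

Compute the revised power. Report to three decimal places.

Power ≈ 0.502

δ = d·√n = 0.36 × √21 = 1.6497 (unchanged). New critical value: z_{0.05} = 1.645.
Revised power = P(Z > 1.645 − δ) = Φ(0.005) = 0.5019.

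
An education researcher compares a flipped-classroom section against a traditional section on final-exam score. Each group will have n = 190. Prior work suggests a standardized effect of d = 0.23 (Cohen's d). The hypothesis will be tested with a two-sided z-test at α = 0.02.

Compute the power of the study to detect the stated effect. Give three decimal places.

Noncentrality parameter: λ = d·√(n/2) = 0.23 × √(190/2) = 2.2418
Critical value for a two-sided test at α = 0.02: z_{α/2} = 2.326.
Power = Φ(λ − 2.326) + Φ(−λ − 2.326) = Φ(-0.085) + Φ(-4.568) = 0.4663 + 0.0000 = 0.4663.

Power ≈ 0.466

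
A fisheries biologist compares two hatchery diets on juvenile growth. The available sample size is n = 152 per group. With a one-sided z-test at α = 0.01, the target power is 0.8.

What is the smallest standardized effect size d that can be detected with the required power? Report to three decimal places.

Need Φ(δ − 2.326) = 0.8, so δ = 2.326 + 0.842 = 3.168.
δ = d·√(n/2) ⇒ d = δ/√(n/2) = 3.168/√(152/2) = 0.3634.

d ≈ 0.363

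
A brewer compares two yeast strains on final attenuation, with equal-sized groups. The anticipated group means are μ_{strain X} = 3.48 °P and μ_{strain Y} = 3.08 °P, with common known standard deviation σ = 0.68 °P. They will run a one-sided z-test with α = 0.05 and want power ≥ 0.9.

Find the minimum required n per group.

n = 50 per group

Standardized effect: d = |μ_{strain X} − μ_{strain Y}| / σ = |3.48 − 3.08| / 0.68 = 0.5882
For power 0.9 need Φ(δ − z_{0.05}) = 0.9, so δ = z_{0.05} + z_{0.10} = 1.645 + 1.282 = 2.926.
δ = d·√(n/2) ⇒ n = 2(δ/d)² = 2 × (2.926 / 0.5882)² = 49.50.
Round up to the next whole unit.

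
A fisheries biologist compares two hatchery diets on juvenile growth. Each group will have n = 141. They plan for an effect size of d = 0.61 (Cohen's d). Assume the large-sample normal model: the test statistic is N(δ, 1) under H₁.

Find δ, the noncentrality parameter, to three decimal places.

δ ≈ 5.122

The noncentrality parameter scales effect size by the design's sample-size factor: δ = d·√(n/2) = 0.61 × √(141/2) = 5.1218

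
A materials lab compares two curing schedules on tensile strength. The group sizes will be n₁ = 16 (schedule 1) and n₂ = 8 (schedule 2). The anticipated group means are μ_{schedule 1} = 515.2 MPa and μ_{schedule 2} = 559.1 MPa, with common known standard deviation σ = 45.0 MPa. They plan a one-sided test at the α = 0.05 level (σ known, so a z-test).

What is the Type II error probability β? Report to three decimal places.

Standardized effect: d = |μ_{schedule 1} − μ_{schedule 2}| / σ = |515.2 − 559.1| / 45.0 = 0.9756
Noncentrality parameter: δ = d / √(1/n₁ + 1/n₂) = 0.9756 / √(1/16 + 1/8) = 2.2529
Critical value for a one-sided test at α = 0.05: z_α = 1.645.
Power = P(Z > 1.645 − δ) = Φ(0.608) = 0.7284.
Type II error: β = 1 − power = 1 − 0.7284 = 0.2716.

β ≈ 0.272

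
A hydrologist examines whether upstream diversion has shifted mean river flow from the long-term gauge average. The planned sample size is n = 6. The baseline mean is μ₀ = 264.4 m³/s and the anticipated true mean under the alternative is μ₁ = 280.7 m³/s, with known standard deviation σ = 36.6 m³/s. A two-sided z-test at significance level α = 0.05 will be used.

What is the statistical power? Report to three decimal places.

Power ≈ 0.194

Standardized effect: d = |μ₁ − μ₀| / σ = |280.7 − 264.4| / 36.6 = 0.4454
Noncentrality parameter: δ = d·√n = 0.4454 × √6 = 1.0909
Critical value for a two-sided test at α = 0.05: z_{α/2} = 1.960.
Power = Φ(δ − 1.960) + Φ(−δ − 1.960) = Φ(-0.869) + Φ(-3.051) = 0.1924 + 0.0011 = 0.1935.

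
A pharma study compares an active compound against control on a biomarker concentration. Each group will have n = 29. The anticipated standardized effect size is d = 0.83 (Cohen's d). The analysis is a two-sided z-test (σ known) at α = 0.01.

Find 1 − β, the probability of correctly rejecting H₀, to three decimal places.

Noncentrality parameter: δ = d·√(n/2) = 0.83 × √(29/2) = 3.1605
Two-sided α = 0.01 → critical value z_{0.005} = 2.576.
Power = Φ(δ − 2.576) + Φ(−δ − 2.576) = Φ(0.585) + Φ(-5.736) = 0.7206 + 0.0000 = 0.7206.

Power ≈ 0.721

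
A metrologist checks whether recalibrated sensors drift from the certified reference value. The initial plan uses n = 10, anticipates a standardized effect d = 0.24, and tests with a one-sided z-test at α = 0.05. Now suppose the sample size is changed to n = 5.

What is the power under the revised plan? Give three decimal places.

Power ≈ 0.134

With n = 5: δ = d·√n = 0.24 × √5 = 0.5367. Critical value z_{0.05} = 1.645.
Revised power = Φ(δ − 1.645) = Φ(-1.108) = 0.1339.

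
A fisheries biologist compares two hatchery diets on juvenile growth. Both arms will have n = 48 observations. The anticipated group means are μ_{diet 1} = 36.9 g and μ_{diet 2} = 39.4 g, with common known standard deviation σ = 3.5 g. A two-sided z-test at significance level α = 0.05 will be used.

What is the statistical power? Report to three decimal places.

Standardized effect: d = |μ_{diet 1} − μ_{diet 2}| / σ = |36.9 − 39.4| / 3.5 = 0.7143
Noncentrality parameter: δ = d·√(n/2) = 0.7143 × √(48/2) = 3.4993
Critical value for a two-sided test at α = 0.05: z_{α/2} = 1.960.
Power = Φ(δ − 1.960) + Φ(−δ − 1.960) = Φ(1.539) + Φ(-5.459) = 0.9381 + 0.0000 = 0.9381.

Power ≈ 0.938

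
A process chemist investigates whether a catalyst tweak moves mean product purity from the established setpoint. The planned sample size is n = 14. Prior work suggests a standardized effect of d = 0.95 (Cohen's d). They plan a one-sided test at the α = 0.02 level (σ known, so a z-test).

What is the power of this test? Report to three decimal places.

Noncentrality parameter: δ = d·√n = 0.95 × √14 = 3.5546
One-sided α = 0.02 → critical value z_{0.02} = 2.054.
Power = Φ(δ − 2.054) = Φ(1.501) = 0.9333.

Power ≈ 0.933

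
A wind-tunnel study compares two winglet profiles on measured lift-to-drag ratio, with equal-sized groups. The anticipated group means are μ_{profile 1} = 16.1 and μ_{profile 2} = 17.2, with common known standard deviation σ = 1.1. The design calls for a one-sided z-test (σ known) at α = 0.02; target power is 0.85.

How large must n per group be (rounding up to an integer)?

Standardized effect: d = |μ_{profile 1} − μ_{profile 2}| / σ = |16.1 − 17.2| / 1.1 = 1.0000
Set Φ(δ − 2.054) = 0.85; then δ − 2.054 = Φ⁻¹(0.85) = 1.036, giving δ = 3.090.
δ = d·√(n/2) ⇒ n = 2(δ/d)² = 2 × (3.090 / 1.0000)² = 19.10.
Round up to the next whole unit.

n = 20 per group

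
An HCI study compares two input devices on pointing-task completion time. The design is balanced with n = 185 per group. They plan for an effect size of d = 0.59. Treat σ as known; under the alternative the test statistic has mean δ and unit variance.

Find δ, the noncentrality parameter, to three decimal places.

δ = d·√(n/2) = 0.59 × √(185/2) = 5.6744

δ ≈ 5.674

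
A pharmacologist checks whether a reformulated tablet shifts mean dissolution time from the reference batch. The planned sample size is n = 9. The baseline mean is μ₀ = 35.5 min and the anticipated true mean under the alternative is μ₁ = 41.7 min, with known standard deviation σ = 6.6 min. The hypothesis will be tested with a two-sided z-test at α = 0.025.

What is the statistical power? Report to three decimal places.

Power ≈ 0.718

Standardized effect: d = |μ₁ − μ₀| / σ = |41.7 − 35.5| / 6.6 = 0.9394
Noncentrality parameter: δ = d·√n = 0.9394 × √9 = 2.8182
Critical value for a two-sided test at α = 0.025: z_{α/2} = 2.241.
Power = Φ(δ − 2.241) + Φ(−δ − 2.241) = Φ(0.577) + Φ(-5.060) = 0.7180 + 0.0000 = 0.7180.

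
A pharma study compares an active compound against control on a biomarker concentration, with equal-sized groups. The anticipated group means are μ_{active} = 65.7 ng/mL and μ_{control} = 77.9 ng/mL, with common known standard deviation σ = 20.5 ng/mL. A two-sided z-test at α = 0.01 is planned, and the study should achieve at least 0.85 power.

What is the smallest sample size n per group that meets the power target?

Standardized effect: d = |μ_{active} − μ_{control}| / σ = |65.7 − 77.9| / 20.5 = 0.5951
Set Φ(δ − 2.576) = 0.85; then δ − 2.576 = Φ⁻¹(0.85) = 1.036, giving δ = 3.612.
(Ignoring the negligible lower-tail rejection probability gives the usual closed-form inversion.)
δ = d·√(n/2) ⇒ n = 2(δ/d)² = 2 × (3.612 / 0.5951)² = 73.68.
Rounding up, n = 74 per group.

n = 74 per group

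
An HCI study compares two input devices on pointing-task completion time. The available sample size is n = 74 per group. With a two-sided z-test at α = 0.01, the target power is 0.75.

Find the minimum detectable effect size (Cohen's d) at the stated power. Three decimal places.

d ≈ 0.534

Need Φ(δ − 2.576) = 0.75, so δ = 2.576 + 0.674 = 3.250.
(The second rejection-region term Φ(−δ − z_{α/2}) is negligible and dropped.)
δ = d·√(n/2) ⇒ d = δ/√(n/2) = 3.250/√(74/2) = 0.5343.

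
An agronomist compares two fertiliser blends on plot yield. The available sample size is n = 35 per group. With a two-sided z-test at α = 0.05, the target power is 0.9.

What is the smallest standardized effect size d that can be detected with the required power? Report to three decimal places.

d ≈ 0.775

Required noncentrality: δ = z_{0.025} + z_{0.10} = 1.960 + 1.282 = 3.242.
(The second rejection-region term Φ(−δ − z_{α/2}) is negligible and dropped.)
δ = d·√(n/2) ⇒ d = δ/√(n/2) = 3.242/√(35/2) = 0.7749.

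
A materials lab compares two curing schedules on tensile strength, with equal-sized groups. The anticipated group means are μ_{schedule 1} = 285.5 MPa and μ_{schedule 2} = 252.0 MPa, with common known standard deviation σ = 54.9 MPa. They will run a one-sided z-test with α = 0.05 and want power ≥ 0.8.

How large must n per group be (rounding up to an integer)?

Standardized effect: d = |μ_{schedule 1} − μ_{schedule 2}| / σ = |285.5 − 252.0| / 54.9 = 0.6102
Set Φ(δ − 1.645) = 0.8; then δ − 1.645 = Φ⁻¹(0.8) = 0.842, giving δ = 2.486.
δ = d·√(n/2) ⇒ n = 2(δ/d)² = 2 × (2.486 / 0.6102)² = 33.21.
Round up to the next whole unit.

n = 34 per group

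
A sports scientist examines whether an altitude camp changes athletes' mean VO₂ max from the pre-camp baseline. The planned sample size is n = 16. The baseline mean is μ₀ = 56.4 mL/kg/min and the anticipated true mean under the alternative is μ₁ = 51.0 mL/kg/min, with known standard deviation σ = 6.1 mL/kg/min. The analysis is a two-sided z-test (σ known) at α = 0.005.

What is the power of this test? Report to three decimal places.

Power ≈ 0.769

Standardized effect: d = |μ₁ − μ₀| / σ = |51.0 − 56.4| / 6.1 = 0.8852
Noncentrality parameter: δ = d·√n = 0.8852 × √16 = 3.5410
Critical value for a two-sided test at α = 0.005: z_{α/2} = 2.807.
Power = Φ(δ − 2.807) + Φ(−δ − 2.807) = Φ(0.734) + Φ(-6.348) = 0.7685 + 0.0000 = 0.7685.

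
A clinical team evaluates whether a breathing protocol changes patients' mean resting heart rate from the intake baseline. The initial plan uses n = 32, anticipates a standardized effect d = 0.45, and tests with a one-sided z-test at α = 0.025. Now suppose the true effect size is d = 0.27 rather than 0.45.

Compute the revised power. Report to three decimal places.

With d = 0.27: δ = d·√n = 0.27 × √32 = 1.5274. Critical value z_{0.025} = 1.960.
Revised power = P(Z > 1.960 − δ) = Φ(-0.433) = 0.3326.

Power ≈ 0.333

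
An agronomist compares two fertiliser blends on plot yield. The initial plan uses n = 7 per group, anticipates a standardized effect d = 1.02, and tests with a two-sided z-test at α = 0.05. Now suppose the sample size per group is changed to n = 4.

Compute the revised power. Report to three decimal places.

With n = 4 per group: δ = d·√(n/2) = 1.02 × √(4/2) = 1.4425. Critical value z_{0.025} = 1.960.
Revised power = Φ(δ − 1.960) + Φ(−δ − 1.960) = Φ(-0.517) + Φ(-3.402) = 0.3024 + 0.0003 = 0.3027.

Power ≈ 0.303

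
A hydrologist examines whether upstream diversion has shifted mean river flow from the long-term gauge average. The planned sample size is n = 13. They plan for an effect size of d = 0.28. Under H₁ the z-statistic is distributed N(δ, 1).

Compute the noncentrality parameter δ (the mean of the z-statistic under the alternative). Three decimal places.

The noncentrality parameter scales effect size by the design's sample-size factor: δ = d·√n = 0.28 × √13 = 1.0096

δ ≈ 1.010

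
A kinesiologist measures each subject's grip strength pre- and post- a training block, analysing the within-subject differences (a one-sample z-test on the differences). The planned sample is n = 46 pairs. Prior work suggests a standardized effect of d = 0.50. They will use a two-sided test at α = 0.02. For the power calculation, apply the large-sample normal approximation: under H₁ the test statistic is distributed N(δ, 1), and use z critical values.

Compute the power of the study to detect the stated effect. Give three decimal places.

Power ≈ 0.857

Noncentrality parameter: δ = d·√n = 0.50 × √46 = 3.3912
Two-sided α = 0.02 → critical value z_{0.01} = 2.326.
Power = Φ(δ − 2.326) + Φ(−δ − 2.326) = Φ(1.065) + Φ(-5.718) = 0.8565 + 0.0000 = 0.8565.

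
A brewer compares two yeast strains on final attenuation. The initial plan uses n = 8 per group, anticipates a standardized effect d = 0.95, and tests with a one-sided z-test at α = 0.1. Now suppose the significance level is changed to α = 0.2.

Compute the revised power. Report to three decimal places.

δ = d·√(n/2) = 0.95 × √(8/2) = 1.9000 (unchanged). New critical value: z_{0.2} = 0.842.
Revised power = Φ(δ − 0.842) = Φ(1.058) = 0.8551.

Power ≈ 0.855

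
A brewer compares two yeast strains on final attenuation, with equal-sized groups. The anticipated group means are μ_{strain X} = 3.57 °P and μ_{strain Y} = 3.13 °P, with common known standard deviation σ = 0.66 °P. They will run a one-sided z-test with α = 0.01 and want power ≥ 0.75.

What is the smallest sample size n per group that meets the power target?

Standardized effect: d = |μ_{strain X} − μ_{strain Y}| / σ = |3.57 − 3.13| / 0.66 = 0.6667
For power 0.75 need Φ(δ − z_{0.01}) = 0.75, so δ = z_{0.01} + z_{0.25} = 2.326 + 0.674 = 3.001.
δ = d·√(n/2) ⇒ n = 2(δ/d)² = 2 × (3.001 / 0.6667)² = 40.52.
Rounding up, n = 41 per group.

n = 41 per group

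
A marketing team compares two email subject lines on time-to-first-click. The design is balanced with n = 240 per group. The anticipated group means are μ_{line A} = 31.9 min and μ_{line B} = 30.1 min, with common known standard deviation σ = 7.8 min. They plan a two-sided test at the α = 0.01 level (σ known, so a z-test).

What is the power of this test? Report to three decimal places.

Power ≈ 0.481

Standardized effect: d = |μ_{line A} − μ_{line B}| / σ = |31.9 − 30.1| / 7.8 = 0.2308
Noncentrality parameter: δ = d·√(n/2) = 0.2308 × √(240/2) = 2.5280
Two-sided α = 0.01 → critical value z_{0.005} = 2.576.
Power = Φ(δ − 2.576) + Φ(−δ − 2.576) = Φ(-0.048) + Φ(-5.104) = 0.4809 + 0.0000 = 0.4809.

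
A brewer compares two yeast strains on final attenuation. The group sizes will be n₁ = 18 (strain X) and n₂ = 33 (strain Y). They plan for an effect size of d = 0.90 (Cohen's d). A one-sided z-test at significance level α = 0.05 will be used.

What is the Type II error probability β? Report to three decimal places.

Noncentrality parameter: δ = d / √(1/n₁ + 1/n₂) = 0.90 / √(1/18 + 1/33) = 3.0715
One-sided α = 0.05 → critical value z_{0.05} = 1.645.
Power = Φ(δ − 1.645) = Φ(1.427) = 0.9232.
Type II error: β = 1 − power = 1 − 0.9232 = 0.0768.

β ≈ 0.077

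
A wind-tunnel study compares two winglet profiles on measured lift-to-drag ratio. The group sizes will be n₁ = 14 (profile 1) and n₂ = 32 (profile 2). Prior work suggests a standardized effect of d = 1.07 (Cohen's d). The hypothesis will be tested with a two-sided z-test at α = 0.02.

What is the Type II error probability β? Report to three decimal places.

β ≈ 0.156

Noncentrality parameter: δ = d / √(1/n₁ + 1/n₂) = 1.07 / √(1/14 + 1/32) = 3.3392
Two-sided α = 0.02 → critical value z_{0.01} = 2.326.
Power = Φ(δ − 2.326) + Φ(−δ − 2.326) = Φ(1.013) + Φ(-5.666) = 0.8444 + 0.0000 = 0.8444.
Type II error: β = 1 − power = 1 − 0.8444 = 0.1556.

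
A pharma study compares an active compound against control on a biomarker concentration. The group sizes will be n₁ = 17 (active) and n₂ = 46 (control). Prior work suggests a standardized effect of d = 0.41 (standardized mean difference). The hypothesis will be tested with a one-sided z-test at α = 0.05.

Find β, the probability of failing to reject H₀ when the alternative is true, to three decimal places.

β ≈ 0.579

Noncentrality parameter: δ = d / √(1/n₁ + 1/n₂) = 0.41 / √(1/17 + 1/46) = 1.4445
Critical value for a one-sided test at α = 0.05: z_α = 1.645.
Power = P(Z > 1.645 − δ) = Φ(-0.200) = 0.4206.
Type II error: β = 1 − power = 1 − 0.4206 = 0.5794.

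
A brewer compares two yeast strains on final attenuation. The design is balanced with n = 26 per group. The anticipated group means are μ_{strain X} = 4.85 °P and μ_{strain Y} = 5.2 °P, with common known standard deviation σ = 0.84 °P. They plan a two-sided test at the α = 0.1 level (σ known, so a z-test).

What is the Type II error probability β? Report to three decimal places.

β ≈ 0.556

Standardized effect: d = |μ_{strain X} − μ_{strain Y}| / σ = |4.85 − 5.2| / 0.84 = 0.4167
Noncentrality parameter: δ = d·√(n/2) = 0.4167 × √(26/2) = 1.5023
Two-sided α = 0.1 → critical value z_{0.05} = 1.645.
Power = Φ(δ − 1.645) + Φ(−δ − 1.645) = Φ(-0.143) + Φ(-3.147) = 0.4433 + 0.0008 = 0.4442.
Type II error: β = 1 − power = 1 − 0.4442 = 0.5558.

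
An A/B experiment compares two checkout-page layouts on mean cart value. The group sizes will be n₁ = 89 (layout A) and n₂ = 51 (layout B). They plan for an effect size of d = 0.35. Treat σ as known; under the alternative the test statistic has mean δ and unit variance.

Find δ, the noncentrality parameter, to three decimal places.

The noncentrality parameter scales effect size by the design's sample-size factor: δ = d / √(1/n₁ + 1/n₂) = 0.35 / √(1/89 + 1/51) = 1.9929

δ ≈ 1.993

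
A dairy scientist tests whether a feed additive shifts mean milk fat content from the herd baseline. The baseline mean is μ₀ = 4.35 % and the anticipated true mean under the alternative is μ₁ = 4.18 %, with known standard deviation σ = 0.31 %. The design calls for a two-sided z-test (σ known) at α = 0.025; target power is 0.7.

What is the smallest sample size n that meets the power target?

n = 26

Standardized effect: d = |μ₁ − μ₀| / σ = |4.18 − 4.35| / 0.31 = 0.5484
Set Φ(δ − 2.241) = 0.7; then δ − 2.241 = Φ⁻¹(0.7) = 0.524, giving δ = 2.766.
(For δ > 0 the lower-tail rejection region contributes negligibly to power, so the one-term inversion is standard.)
δ = d·√n ⇒ n = (δ/d)² = (2.766 / 0.5484)² = 25.44.
Round up to the next whole unit.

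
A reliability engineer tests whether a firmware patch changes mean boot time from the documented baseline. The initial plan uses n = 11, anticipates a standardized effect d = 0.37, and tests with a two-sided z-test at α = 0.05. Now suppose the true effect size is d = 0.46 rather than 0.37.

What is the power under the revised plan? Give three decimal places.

With d = 0.46: δ = d·√n = 0.46 × √11 = 1.5256. Critical value z_{0.025} = 1.960.
Revised power = Φ(δ − 1.960) + Φ(−δ − 1.960) = Φ(-0.434) + Φ(-3.486) = 0.3320 + 0.0002 = 0.3323.

Power ≈ 0.332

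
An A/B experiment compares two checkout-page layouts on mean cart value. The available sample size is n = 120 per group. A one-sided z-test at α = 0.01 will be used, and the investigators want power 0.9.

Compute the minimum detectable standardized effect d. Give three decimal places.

Required noncentrality: δ = z_{0.01} + z_{0.10} = 2.326 + 1.282 = 3.608.
δ = d·√(n/2) ⇒ d = δ/√(n/2) = 3.608/√(120/2) = 0.4658.

d ≈ 0.466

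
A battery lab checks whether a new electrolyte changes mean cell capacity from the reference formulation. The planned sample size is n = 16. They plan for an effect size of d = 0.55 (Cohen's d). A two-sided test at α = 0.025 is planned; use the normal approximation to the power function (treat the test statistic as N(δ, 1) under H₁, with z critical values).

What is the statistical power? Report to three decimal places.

Power ≈ 0.483

Noncentrality parameter: δ = d·√n = 0.55 × √16 = 2.2000
Critical value for a two-sided test at α = 0.025: z_{α/2} = 2.241.
Power = Φ(δ − 2.241) + Φ(−δ − 2.241) = Φ(-0.041) + Φ(-4.441) = 0.4835 + 0.0000 = 0.4835.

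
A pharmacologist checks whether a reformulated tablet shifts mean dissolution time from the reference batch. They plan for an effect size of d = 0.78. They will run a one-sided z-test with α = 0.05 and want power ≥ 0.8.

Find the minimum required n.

For power 0.8 need Φ(δ − z_{0.05}) = 0.8, so δ = z_{0.05} + z_{0.20} = 1.645 + 0.842 = 2.486.
δ = d·√n ⇒ n = (δ/d)² = (2.486 / 0.78)² = 10.16.
Round up to the next whole unit.

n = 11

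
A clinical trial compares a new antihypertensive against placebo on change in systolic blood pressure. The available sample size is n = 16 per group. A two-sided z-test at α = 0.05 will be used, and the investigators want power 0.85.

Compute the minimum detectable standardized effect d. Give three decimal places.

Need Φ(δ − 1.960) = 0.85, so δ = 1.960 + 1.036 = 2.996.
(The second rejection-region term Φ(−δ − z_{α/2}) is negligible and dropped.)
δ = d·√(n/2) ⇒ d = δ/√(n/2) = 2.996/√(16/2) = 1.0594.

d ≈ 1.059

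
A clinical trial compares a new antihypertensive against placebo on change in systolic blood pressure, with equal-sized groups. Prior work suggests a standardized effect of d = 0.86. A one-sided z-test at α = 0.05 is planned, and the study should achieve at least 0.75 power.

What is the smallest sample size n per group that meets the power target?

n = 15 per group

Set Φ(δ − 1.645) = 0.75; then δ − 1.645 = Φ⁻¹(0.75) = 0.674, giving δ = 2.319.
δ = d·√(n/2) ⇒ n = 2(δ/d)² = 2 × (2.319 / 0.86)² = 14.55.
Round up to the next whole unit.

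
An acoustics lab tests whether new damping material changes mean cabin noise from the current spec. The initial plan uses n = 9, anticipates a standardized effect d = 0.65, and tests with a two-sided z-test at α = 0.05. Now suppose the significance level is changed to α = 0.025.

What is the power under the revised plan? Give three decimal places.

δ = d·√n = 0.65 × √9 = 1.9500 (unchanged). New critical value: z_{0.0125} = 2.241.
Revised power = Φ(δ − 2.241) + Φ(−δ − 2.241) = Φ(-0.291) + Φ(-4.191) = 0.3854 + 0.0000 = 0.3854.

Power ≈ 0.385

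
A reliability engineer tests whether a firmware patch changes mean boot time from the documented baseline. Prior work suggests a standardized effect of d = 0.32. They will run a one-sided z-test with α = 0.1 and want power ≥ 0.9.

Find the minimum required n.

n = 65

Set Φ(δ − 1.282) = 0.9; then δ − 1.282 = Φ⁻¹(0.9) = 1.282, giving δ = 2.563.
δ = d·√n ⇒ n = (δ/d)² = (2.563 / 0.32)² = 64.16.
Rounding up, n = 65.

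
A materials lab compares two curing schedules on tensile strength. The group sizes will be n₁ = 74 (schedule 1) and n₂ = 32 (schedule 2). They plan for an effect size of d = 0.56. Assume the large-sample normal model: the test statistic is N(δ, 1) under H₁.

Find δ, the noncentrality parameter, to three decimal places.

δ = d / √(1/n₁ + 1/n₂) = 0.56 / √(1/74 + 1/32) = 2.6468

δ ≈ 2.647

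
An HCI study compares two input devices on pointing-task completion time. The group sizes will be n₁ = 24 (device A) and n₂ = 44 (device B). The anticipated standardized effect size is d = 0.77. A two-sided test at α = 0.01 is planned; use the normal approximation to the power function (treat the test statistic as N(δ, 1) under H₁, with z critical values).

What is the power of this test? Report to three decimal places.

Power ≈ 0.677

Noncentrality parameter: δ = d / √(1/n₁ + 1/n₂) = 0.77 / √(1/24 + 1/44) = 3.0344
Two-sided α = 0.01 → critical value z_{0.005} = 2.576.
Power = Φ(δ − 2.576) + Φ(−δ − 2.576) = Φ(0.459) + Φ(-5.610) = 0.6767 + 0.0000 = 0.6767.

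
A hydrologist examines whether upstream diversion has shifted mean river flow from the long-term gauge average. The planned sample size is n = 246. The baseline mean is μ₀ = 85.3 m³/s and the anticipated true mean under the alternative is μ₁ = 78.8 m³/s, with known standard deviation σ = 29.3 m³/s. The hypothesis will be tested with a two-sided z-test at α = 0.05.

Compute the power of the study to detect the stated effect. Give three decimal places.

Power ≈ 0.936

Standardized effect: d = |μ₁ − μ₀| / σ = |78.8 − 85.3| / 29.3 = 0.2218
Noncentrality parameter: δ = d·√n = 0.2218 × √246 = 3.4795
Critical value for a two-sided test at α = 0.05: z_{α/2} = 1.960.
Power = Φ(δ − 1.960) + Φ(−δ − 1.960) = Φ(1.520) + Φ(-5.439) = 0.9357 + 0.0000 = 0.9357.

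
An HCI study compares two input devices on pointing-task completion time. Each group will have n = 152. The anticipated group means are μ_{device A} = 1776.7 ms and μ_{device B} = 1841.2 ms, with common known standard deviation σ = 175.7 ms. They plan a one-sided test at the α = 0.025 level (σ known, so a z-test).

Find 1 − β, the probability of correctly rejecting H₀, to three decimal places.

Standardized effect: d = |μ_{device A} − μ_{device B}| / σ = |1776.7 − 1841.2| / 175.7 = 0.3671
Noncentrality parameter: δ = d·√(n/2) = 0.3671 × √(152/2) = 3.2003
Critical value for a one-sided test at α = 0.025: z_α = 1.960.
Power = P(Z > 1.960 − δ) = Φ(1.240) = 0.8926.

Power ≈ 0.893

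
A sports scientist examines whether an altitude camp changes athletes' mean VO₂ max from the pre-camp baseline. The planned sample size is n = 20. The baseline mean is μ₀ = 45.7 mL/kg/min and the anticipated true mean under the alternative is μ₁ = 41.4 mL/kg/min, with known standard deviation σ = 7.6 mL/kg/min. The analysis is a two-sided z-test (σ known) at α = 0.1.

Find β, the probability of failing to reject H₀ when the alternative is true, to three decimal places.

β ≈ 0.188

Standardized effect: d = |μ₁ − μ₀| / σ = |41.4 − 45.7| / 7.6 = 0.5658
Noncentrality parameter: δ = d·√n = 0.5658 × √20 = 2.5303
Critical value for a two-sided test at α = 0.1: z_{α/2} = 1.645.
Power = Φ(δ − 1.645) + Φ(−δ − 1.645) = Φ(0.885) + Φ(-4.175) = 0.8120 + 0.0000 = 0.8121.
Type II error: β = 1 − power = 1 − 0.8121 = 0.1879.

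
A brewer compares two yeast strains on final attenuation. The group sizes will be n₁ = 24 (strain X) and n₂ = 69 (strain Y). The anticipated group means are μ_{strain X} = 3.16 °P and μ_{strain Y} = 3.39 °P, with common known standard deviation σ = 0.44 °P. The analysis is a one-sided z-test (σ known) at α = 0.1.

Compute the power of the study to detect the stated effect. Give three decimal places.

Standardized effect: d = |μ_{strain X} − μ_{strain Y}| / σ = |3.16 − 3.39| / 0.44 = 0.5227
Noncentrality parameter: δ = d / √(1/n₁ + 1/n₂) = 0.5227 / √(1/24 + 1/69) = 2.2058
Critical value for a one-sided test at α = 0.1: z_α = 1.282.
Power = Φ(δ − 1.282) = Φ(0.924) = 0.8223.

Power ≈ 0.822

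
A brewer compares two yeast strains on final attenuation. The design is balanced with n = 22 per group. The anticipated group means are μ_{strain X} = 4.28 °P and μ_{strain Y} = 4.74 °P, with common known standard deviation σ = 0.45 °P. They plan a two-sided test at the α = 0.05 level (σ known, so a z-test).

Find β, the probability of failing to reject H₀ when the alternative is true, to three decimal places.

β ≈ 0.076

Standardized effect: d = |μ_{strain X} − μ_{strain Y}| / σ = |4.28 − 4.74| / 0.45 = 1.0222
Noncentrality parameter: δ = d·√(n/2) = 1.0222 × √(22/2) = 3.3903
Two-sided α = 0.05 → critical value z_{0.025} = 1.960.
Power = Φ(δ − 1.960) + Φ(−δ − 1.960) = Φ(1.430) + Φ(-5.350) = 0.9237 + 0.0000 = 0.9237.
Type II error: β = 1 − power = 1 − 0.9237 = 0.0763.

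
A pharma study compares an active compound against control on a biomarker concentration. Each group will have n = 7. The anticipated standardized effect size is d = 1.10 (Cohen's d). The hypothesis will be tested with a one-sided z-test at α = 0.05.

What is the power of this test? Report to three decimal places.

Power ≈ 0.660

Noncentrality parameter: δ = d·√(n/2) = 1.10 × √(7/2) = 2.0579
Critical value for a one-sided test at α = 0.05: z_α = 1.645.
Power = P(Z > 1.645 − δ) = Φ(0.413) = 0.6602.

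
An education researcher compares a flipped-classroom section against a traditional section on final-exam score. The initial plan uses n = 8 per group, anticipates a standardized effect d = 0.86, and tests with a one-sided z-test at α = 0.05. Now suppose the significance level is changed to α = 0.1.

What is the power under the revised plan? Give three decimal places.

δ = d·√(n/2) = 0.86 × √(8/2) = 1.7200 (unchanged). New critical value: z_{0.1} = 1.282.
Revised power = P(Z > 1.282 − δ) = Φ(0.438) = 0.6695.

Power ≈ 0.669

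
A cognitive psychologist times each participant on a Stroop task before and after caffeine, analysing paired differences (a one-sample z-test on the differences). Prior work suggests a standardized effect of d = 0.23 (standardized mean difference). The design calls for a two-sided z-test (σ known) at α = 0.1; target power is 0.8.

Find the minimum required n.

n = 117

Set Φ(δ − 1.645) = 0.8; then δ − 1.645 = Φ⁻¹(0.8) = 0.842, giving δ = 2.486.
(Ignoring the negligible lower-tail rejection probability gives the usual closed-form inversion.)
δ = d·√n ⇒ n = (δ/d)² = (2.486 / 0.23)² = 116.87.
Rounding up, n = 117.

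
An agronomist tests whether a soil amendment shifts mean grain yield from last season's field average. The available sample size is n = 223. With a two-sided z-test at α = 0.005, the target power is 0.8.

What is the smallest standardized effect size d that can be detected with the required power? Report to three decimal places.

d ≈ 0.244

Required noncentrality: δ = z_{0.0025} + z_{0.20} = 2.807 + 0.842 = 3.649.
(Lower-tail contribution to power is negligible for δ > 0.)
δ = d·√n ⇒ d = δ/√n = 3.649/√223 = 0.2443.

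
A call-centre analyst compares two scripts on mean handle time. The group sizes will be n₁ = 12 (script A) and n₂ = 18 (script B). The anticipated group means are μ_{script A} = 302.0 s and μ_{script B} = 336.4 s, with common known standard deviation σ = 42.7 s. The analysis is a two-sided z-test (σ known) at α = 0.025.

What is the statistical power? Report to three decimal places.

Standardized effect: d = |μ_{script A} − μ_{script B}| / σ = |302.0 − 336.4| / 42.7 = 0.8056
Noncentrality parameter: δ = d / √(1/n₁ + 1/n₂) = 0.8056 / √(1/12 + 1/18) = 2.1617
Critical value for a two-sided test at α = 0.025: z_{α/2} = 2.241.
Power = Φ(δ − 2.241) + Φ(−δ − 2.241) = Φ(-0.080) + Φ(-4.403) = 0.4682 + 0.0000 = 0.4682.

Power ≈ 0.468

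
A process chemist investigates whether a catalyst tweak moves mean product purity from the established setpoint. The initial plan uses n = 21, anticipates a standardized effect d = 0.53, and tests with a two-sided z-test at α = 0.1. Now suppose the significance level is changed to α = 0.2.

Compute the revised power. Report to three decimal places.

Power ≈ 0.874

δ = d·√n = 0.53 × √21 = 2.4288 (unchanged). New critical value: z_{0.1} = 1.282.
Revised power = Φ(δ − 1.282) + Φ(−δ − 1.282) = Φ(1.147) + Φ(-3.710) = 0.8744 + 0.0001 = 0.8745.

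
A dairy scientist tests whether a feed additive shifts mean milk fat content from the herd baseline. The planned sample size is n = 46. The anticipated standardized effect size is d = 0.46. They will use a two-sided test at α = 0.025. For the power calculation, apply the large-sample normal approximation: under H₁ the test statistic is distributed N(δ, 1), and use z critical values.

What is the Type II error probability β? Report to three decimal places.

Noncentrality parameter: δ = d·√n = 0.46 × √46 = 3.1199
Two-sided α = 0.025 → critical value z_{0.0125} = 2.241.
Power = Φ(δ − 2.241) + Φ(−δ − 2.241) = Φ(0.878) + Φ(-5.361) = 0.8102 + 0.0000 = 0.8102.
Type II error: β = 1 − power = 1 − 0.8102 = 0.1898.

β ≈ 0.190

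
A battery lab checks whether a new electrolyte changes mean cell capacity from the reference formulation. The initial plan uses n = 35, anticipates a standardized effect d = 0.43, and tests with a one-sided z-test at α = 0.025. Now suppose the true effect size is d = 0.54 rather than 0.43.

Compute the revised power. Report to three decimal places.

Power ≈ 0.892

With d = 0.54: δ = d·√n = 0.54 × √35 = 3.1947. Critical value z_{0.025} = 1.960.
Revised power = P(Z > 1.960 − δ) = Φ(1.235) = 0.8915.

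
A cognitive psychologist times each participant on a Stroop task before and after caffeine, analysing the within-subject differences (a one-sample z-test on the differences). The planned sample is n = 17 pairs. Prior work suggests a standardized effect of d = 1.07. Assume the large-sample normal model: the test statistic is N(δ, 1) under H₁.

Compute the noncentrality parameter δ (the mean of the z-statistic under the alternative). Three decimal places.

δ ≈ 4.412

The noncentrality parameter scales effect size by the design's sample-size factor: δ = d·√n = 1.07 × √17 = 4.4117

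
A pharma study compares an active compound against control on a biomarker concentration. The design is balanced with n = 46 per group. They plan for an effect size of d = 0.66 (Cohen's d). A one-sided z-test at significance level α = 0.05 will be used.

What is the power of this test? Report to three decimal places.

Power ≈ 0.936

Noncentrality parameter: δ = d·√(n/2) = 0.66 × √(46/2) = 3.1652
Critical value for a one-sided test at α = 0.05: z_α = 1.645.
Power = P(Z > 1.645 − δ) = Φ(1.520) = 0.9358.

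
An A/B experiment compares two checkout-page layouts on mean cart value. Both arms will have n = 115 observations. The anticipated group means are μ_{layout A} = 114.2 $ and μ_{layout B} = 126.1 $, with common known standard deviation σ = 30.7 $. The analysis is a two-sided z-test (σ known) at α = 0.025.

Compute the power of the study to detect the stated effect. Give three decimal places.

Power ≈ 0.757

Standardized effect: d = |μ_{layout A} − μ_{layout B}| / σ = |114.2 − 126.1| / 30.7 = 0.3876
Noncentrality parameter: λ = d·√(n/2) = 0.3876 × √(115/2) = 2.9393
Critical value for a two-sided test at α = 0.025: z_{α/2} = 2.241.
Power = Φ(λ − 2.241) + Φ(−λ − 2.241) = Φ(0.698) + Φ(-5.181) = 0.7574 + 0.0000 = 0.7574.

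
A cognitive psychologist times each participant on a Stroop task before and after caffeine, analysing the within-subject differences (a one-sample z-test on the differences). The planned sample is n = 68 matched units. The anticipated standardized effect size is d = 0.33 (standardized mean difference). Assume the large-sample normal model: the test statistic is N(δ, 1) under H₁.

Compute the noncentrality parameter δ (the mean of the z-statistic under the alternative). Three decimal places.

δ = d·√n = 0.33 × √68 = 2.7212

δ ≈ 2.721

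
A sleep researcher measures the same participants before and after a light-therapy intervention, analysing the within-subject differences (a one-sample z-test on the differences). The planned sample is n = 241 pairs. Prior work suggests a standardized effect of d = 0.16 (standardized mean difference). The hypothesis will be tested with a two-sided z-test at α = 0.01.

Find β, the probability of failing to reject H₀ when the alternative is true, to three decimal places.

β ≈ 0.537

Noncentrality parameter: δ = d·√n = 0.16 × √241 = 2.4839
Two-sided α = 0.01 → critical value z_{0.005} = 2.576.
Power = Φ(δ − 2.576) + Φ(−δ − 2.576) = Φ(-0.092) + Φ(-5.060) = 0.4634 + 0.0000 = 0.4634.
Type II error: β = 1 − power = 1 − 0.4634 = 0.5366.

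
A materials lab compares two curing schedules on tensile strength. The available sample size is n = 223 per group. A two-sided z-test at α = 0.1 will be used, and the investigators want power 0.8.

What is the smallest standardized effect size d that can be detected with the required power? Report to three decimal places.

d ≈ 0.235

Need Φ(δ − 1.645) = 0.8, so δ = 1.645 + 0.842 = 2.486.
(Lower-tail contribution to power is negligible for δ > 0.)
δ = d·√(n/2) ⇒ d = δ/√(n/2) = 2.486/√(223/2) = 0.2355.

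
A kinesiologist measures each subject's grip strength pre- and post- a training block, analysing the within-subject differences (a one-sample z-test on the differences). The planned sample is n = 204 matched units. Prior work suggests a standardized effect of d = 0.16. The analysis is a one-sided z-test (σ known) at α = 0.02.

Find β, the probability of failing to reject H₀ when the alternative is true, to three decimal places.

Noncentrality parameter: δ = d·√n = 0.16 × √204 = 2.2853
One-sided α = 0.02 → critical value z_{0.02} = 2.054.
Power = Φ(δ − 2.054) = Φ(0.232) = 0.5915.
Type II error: β = 1 − power = 1 − 0.5915 = 0.4085.

β ≈ 0.408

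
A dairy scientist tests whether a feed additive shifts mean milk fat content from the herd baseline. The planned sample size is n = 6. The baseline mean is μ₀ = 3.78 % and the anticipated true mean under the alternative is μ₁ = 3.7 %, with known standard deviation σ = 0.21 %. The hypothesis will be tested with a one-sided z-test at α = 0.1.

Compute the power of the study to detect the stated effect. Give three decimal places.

Standardized effect: d = |μ₁ − μ₀| / σ = |3.7 − 3.78| / 0.21 = 0.3810
Noncentrality parameter: δ = d·√n = 0.3810 × √6 = 0.9331
Critical value for a one-sided test at α = 0.1: z_α = 1.282.
Power = P(Z > 1.282 − δ) = Φ(-0.348) = 0.3638.

Power ≈ 0.364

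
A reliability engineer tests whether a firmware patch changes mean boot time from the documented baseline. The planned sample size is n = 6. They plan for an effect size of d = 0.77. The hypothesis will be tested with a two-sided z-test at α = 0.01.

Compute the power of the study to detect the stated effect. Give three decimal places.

Noncentrality parameter: δ = d·√n = 0.77 × √6 = 1.8861
Critical value for a two-sided test at α = 0.01: z_{α/2} = 2.576.
Power = Φ(δ − 2.576) + Φ(−δ − 2.576) = Φ(-0.690) + Φ(-4.462) = 0.2452 + 0.0000 = 0.2452.

Power ≈ 0.245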